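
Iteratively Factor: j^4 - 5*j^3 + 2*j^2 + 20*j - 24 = (j + 2)*(j^3 - 7*j^2 + 16*j - 12) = (j - 3)*(j + 2)*(j^2 - 4*j + 4) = (j - 3)*(j - 2)*(j + 2)*(j - 2)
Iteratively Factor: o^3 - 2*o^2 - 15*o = (o)*(o^2 - 2*o - 15) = o*(o - 5)*(o + 3)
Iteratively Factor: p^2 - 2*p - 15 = (p + 3)*(p - 5)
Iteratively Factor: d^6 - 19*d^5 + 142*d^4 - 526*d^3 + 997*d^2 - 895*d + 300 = (d - 1)*(d^5 - 18*d^4 + 124*d^3 - 402*d^2 + 595*d - 300) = (d - 5)*(d - 1)*(d^4 - 13*d^3 + 59*d^2 - 107*d + 60) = (d - 5)^2*(d - 1)*(d^3 - 8*d^2 + 19*d - 12) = (d - 5)^2*(d - 4)*(d - 1)*(d^2 - 4*d + 3) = (d - 5)^2*(d - 4)*(d - 1)^2*(d - 3)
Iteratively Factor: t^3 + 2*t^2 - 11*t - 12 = (t - 3)*(t^2 + 5*t + 4) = (t - 3)*(t + 1)*(t + 4)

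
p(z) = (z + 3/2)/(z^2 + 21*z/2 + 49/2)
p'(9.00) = 0.00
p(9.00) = 0.05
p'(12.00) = 0.00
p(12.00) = 0.05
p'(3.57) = -0.00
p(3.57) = 0.07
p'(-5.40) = -0.46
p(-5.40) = 1.28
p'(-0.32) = 0.02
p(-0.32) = 0.06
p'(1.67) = 0.00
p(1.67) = 0.07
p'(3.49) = -0.00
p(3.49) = 0.07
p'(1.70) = 0.00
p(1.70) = 0.07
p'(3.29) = -0.00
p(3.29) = 0.07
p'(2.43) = -0.00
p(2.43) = 0.07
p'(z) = (-2*z - 21/2)*(z + 3/2)/(z^2 + 21*z/2 + 49/2)^2 + 1/(z^2 + 21*z/2 + 49/2)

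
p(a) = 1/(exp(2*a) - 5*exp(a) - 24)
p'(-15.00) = 0.00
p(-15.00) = -0.04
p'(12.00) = 0.00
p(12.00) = 0.00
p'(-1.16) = 0.00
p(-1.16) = -0.04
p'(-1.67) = 0.00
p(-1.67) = -0.04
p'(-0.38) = 0.00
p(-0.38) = -0.04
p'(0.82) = 0.00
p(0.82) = -0.03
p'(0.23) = 0.00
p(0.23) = -0.03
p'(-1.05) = 0.00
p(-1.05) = -0.04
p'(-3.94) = 0.00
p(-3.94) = -0.04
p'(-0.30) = 0.00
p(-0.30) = -0.04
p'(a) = (-2*exp(2*a) + 5*exp(a))/(exp(2*a) - 5*exp(a) - 24)^2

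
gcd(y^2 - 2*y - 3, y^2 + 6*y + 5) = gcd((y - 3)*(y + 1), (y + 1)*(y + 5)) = y + 1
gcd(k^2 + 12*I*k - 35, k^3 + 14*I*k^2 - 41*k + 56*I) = k + 7*I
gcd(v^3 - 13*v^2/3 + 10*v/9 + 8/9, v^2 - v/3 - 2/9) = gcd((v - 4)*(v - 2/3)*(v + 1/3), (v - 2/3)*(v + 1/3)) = v^2 - v/3 - 2/9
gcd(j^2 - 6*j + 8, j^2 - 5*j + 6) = j - 2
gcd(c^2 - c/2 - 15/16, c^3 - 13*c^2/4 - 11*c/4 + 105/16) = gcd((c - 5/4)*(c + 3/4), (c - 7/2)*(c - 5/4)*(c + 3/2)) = c - 5/4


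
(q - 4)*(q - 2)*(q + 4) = q^3 - 2*q^2 - 16*q + 32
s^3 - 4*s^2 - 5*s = s*(s - 5)*(s + 1)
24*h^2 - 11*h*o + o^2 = (-8*h + o)*(-3*h + o)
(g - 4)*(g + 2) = g^2 - 2*g - 8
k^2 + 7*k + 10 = (k + 2)*(k + 5)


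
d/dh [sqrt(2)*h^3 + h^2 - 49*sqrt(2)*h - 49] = 3*sqrt(2)*h^2 + 2*h - 49*sqrt(2)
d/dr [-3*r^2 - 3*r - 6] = -6*r - 3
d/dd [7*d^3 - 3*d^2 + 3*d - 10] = 21*d^2 - 6*d + 3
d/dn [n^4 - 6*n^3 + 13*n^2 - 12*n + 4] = 4*n^3 - 18*n^2 + 26*n - 12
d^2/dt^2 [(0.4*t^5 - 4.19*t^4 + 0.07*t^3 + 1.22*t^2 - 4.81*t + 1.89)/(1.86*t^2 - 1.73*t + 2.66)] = (8.30304*t^7 - 49.585368*t^6 + 130.884132*t^5 - 254.84577*t^4 + 339.405894*t^3 - 354.678492*t^2 + 109.269636*t - 34.393618)/(6.434856*t^6 - 17.955324*t^5 + 44.30799*t^4 - 56.533805*t^3 + 63.36519*t^2 - 36.722364*t + 18.821096)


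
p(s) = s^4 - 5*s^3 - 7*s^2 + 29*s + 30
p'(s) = 4*s^3 - 15*s^2 - 14*s + 29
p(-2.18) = 7.90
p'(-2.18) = -53.21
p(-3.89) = 334.57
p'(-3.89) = -378.98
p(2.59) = 16.28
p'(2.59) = -38.39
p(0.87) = 47.21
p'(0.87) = 8.10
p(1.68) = 43.22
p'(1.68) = -17.89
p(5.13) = 12.10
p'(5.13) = 102.45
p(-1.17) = -3.63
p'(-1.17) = 18.44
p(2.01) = 35.73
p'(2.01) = -27.26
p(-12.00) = 28050.00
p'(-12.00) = -8875.00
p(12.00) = 11466.00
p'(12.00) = 4613.00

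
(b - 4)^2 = b^2 - 8*b + 16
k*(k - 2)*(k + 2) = k^3 - 4*k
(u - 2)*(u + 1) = u^2 - u - 2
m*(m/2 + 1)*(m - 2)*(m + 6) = m^4/2 + 3*m^3 - 2*m^2 - 12*m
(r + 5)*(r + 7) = r^2 + 12*r + 35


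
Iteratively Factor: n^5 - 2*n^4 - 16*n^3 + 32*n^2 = (n + 4)*(n^4 - 6*n^3 + 8*n^2) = (n - 4)*(n + 4)*(n^3 - 2*n^2) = n*(n - 4)*(n + 4)*(n^2 - 2*n) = n*(n - 4)*(n - 2)*(n + 4)*(n)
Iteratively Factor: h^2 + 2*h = (h)*(h + 2)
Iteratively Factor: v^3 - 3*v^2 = (v - 3)*(v^2) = v*(v - 3)*(v)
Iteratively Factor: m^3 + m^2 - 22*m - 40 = (m + 4)*(m^2 - 3*m - 10) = (m + 2)*(m + 4)*(m - 5)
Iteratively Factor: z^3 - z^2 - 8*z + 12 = (z - 2)*(z^2 + z - 6) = (z - 2)*(z + 3)*(z - 2)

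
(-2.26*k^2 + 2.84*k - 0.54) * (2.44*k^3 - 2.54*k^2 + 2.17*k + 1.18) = -5.5144*k^5 + 12.67*k^4 - 13.4354*k^3 + 4.8676*k^2 + 2.1794*k - 0.6372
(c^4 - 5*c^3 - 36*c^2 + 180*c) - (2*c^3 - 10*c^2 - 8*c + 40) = c^4 - 7*c^3 - 26*c^2 + 188*c - 40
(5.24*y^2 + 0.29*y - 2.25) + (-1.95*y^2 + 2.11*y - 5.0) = 3.29*y^2 + 2.4*y - 7.25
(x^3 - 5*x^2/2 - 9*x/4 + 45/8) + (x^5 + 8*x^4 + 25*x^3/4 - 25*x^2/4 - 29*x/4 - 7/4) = x^5 + 8*x^4 + 29*x^3/4 - 35*x^2/4 - 19*x/2 + 31/8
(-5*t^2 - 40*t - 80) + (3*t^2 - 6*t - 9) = -2*t^2 - 46*t - 89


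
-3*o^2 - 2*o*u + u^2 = (-3*o + u)*(o + u)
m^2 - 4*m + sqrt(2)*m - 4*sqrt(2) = (m - 4)*(m + sqrt(2))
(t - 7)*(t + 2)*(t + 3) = t^3 - 2*t^2 - 29*t - 42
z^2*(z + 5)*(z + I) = z^4 + 5*z^3 + I*z^3 + 5*I*z^2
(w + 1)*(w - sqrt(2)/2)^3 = w^4 - 3*sqrt(2)*w^3/2 + w^3 - 3*sqrt(2)*w^2/2 + 3*w^2/2 - sqrt(2)*w/4 + 3*w/2 - sqrt(2)/4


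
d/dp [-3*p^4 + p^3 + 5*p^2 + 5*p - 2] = -12*p^3 + 3*p^2 + 10*p + 5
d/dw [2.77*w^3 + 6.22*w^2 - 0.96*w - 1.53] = 8.31*w^2 + 12.44*w - 0.96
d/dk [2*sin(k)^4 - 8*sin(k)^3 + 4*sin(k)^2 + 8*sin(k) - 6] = 8*(sin(k)^3 - 3*sin(k)^2 + sin(k) + 1)*cos(k)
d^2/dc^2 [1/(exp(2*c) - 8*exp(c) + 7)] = 4*((2 - exp(c))*(exp(2*c) - 8*exp(c) + 7) + 2*(exp(c) - 4)^2*exp(c))*exp(c)/(exp(2*c) - 8*exp(c) + 7)^3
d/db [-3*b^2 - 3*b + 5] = -6*b - 3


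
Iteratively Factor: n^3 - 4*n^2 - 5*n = (n - 5)*(n^2 + n) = n*(n - 5)*(n + 1)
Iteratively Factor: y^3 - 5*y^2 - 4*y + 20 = (y - 2)*(y^2 - 3*y - 10) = (y - 2)*(y + 2)*(y - 5)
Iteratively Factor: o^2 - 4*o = (o)*(o - 4)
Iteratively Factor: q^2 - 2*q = (q)*(q - 2)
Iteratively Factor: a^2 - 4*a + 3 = (a - 1)*(a - 3)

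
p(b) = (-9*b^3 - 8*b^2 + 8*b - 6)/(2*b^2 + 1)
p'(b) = -4*b*(-9*b^3 - 8*b^2 + 8*b - 6)/(2*b^2 + 1)^2 + (-27*b^2 - 16*b + 8)/(2*b^2 + 1) = (-18*b^4 - 43*b^2 + 8*b + 8)/(4*b^4 + 4*b^2 + 1)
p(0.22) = -4.31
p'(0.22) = 6.35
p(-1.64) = -0.15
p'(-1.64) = -6.17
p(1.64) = -8.48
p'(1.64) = -5.52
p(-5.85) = 21.24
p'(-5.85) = -4.68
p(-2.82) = 6.49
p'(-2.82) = -5.23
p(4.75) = -24.13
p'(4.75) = -4.74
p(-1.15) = -3.32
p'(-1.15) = -6.74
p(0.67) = -3.66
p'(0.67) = -2.66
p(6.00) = -30.00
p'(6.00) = -4.66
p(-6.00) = 21.95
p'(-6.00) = -4.68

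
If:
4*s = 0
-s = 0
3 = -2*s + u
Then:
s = 0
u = 3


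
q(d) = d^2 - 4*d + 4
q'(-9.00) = -22.00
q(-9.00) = 121.00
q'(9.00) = 14.00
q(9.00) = 49.00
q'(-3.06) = -10.12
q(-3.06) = 25.60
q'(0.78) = -2.44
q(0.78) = 1.49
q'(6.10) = 8.20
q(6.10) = 16.81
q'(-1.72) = -7.44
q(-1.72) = 13.84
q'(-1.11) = -6.22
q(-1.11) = 9.67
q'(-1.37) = -6.74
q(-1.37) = 11.36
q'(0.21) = -3.58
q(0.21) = 3.20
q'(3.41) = 2.82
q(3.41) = 1.99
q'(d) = 2*d - 4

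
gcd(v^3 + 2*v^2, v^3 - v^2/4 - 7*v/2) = v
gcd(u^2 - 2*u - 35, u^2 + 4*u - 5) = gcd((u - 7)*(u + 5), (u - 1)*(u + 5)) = u + 5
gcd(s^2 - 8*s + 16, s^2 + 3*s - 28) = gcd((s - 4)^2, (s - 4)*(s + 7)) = s - 4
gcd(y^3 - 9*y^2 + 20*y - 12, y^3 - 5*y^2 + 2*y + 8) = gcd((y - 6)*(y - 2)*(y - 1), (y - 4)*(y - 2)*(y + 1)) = y - 2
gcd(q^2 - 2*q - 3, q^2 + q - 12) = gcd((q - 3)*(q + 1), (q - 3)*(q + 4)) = q - 3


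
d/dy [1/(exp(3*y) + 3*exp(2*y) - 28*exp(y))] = (-3*exp(2*y) - 6*exp(y) + 28)*exp(-y)/(exp(2*y) + 3*exp(y) - 28)^2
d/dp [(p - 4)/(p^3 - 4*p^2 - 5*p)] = (-p*(-p^2 + 4*p + 5) + (p - 4)*(-3*p^2 + 8*p + 5))/(p^2*(-p^2 + 4*p + 5)^2)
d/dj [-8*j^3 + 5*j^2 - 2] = 2*j*(5 - 12*j)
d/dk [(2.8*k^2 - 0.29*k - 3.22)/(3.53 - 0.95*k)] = (-2.66*k^2 + 19.768*k - 4.0827)/(0.9025*k^2 - 6.707*k + 12.4609)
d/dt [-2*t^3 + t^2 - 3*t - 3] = -6*t^2 + 2*t - 3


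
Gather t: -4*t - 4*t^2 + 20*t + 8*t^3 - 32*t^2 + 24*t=8*t^3 - 36*t^2 + 40*t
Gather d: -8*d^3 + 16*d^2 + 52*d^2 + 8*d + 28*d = -8*d^3 + 68*d^2 + 36*d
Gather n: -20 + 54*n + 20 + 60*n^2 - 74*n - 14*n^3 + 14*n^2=-14*n^3 + 74*n^2 - 20*n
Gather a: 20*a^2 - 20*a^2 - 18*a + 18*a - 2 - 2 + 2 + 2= 0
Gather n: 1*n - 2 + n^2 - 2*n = n^2 - n - 2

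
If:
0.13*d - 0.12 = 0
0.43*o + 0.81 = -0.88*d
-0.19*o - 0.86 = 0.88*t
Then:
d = 0.92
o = -3.77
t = -0.16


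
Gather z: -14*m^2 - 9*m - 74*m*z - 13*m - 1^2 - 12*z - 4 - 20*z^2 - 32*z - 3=-14*m^2 - 22*m - 20*z^2 + z*(-74*m - 44) - 8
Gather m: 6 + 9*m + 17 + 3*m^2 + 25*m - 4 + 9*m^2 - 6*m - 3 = 12*m^2 + 28*m + 16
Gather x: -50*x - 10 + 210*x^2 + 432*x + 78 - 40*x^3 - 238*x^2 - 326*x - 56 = -40*x^3 - 28*x^2 + 56*x + 12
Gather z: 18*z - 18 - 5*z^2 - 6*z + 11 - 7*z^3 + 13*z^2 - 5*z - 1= -7*z^3 + 8*z^2 + 7*z - 8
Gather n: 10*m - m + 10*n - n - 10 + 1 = 9*m + 9*n - 9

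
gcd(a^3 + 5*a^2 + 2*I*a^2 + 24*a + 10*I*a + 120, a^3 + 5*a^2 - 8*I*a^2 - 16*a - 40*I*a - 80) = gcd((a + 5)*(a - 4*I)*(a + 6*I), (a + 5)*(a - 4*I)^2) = a^2 + a*(5 - 4*I) - 20*I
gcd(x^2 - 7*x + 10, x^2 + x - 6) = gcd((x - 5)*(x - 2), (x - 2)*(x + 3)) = x - 2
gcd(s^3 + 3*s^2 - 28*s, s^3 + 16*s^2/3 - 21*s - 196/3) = s^2 + 3*s - 28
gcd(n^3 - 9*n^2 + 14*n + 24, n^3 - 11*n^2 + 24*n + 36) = n^2 - 5*n - 6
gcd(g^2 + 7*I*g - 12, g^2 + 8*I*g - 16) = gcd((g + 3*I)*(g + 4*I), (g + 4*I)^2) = g + 4*I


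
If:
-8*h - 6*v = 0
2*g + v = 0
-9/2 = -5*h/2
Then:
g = 6/5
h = 9/5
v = -12/5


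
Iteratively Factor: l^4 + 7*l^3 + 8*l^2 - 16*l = (l + 4)*(l^3 + 3*l^2 - 4*l) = (l + 4)^2*(l^2 - l) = l*(l + 4)^2*(l - 1)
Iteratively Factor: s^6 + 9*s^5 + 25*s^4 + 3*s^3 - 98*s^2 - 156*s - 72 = (s - 2)*(s^5 + 11*s^4 + 47*s^3 + 97*s^2 + 96*s + 36) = (s - 2)*(s + 3)*(s^4 + 8*s^3 + 23*s^2 + 28*s + 12) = (s - 2)*(s + 1)*(s + 3)*(s^3 + 7*s^2 + 16*s + 12) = (s - 2)*(s + 1)*(s + 2)*(s + 3)*(s^2 + 5*s + 6) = (s - 2)*(s + 1)*(s + 2)^2*(s + 3)*(s + 3)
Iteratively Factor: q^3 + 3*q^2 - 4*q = (q - 1)*(q^2 + 4*q) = q*(q - 1)*(q + 4)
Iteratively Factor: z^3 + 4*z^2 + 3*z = (z + 3)*(z^2 + z) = (z + 1)*(z + 3)*(z)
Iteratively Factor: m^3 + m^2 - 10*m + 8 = (m - 1)*(m^2 + 2*m - 8) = (m - 2)*(m - 1)*(m + 4)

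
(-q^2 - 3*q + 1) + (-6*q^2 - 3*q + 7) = -7*q^2 - 6*q + 8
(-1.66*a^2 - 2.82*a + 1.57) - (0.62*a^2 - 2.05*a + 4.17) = -2.28*a^2 - 0.77*a - 2.6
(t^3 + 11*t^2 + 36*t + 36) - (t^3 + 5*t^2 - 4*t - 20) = 6*t^2 + 40*t + 56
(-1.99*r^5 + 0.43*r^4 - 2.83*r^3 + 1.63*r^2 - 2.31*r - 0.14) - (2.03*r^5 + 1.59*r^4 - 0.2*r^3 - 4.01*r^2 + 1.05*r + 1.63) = -4.02*r^5 - 1.16*r^4 - 2.63*r^3 + 5.64*r^2 - 3.36*r - 1.77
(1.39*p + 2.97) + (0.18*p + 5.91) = 1.57*p + 8.88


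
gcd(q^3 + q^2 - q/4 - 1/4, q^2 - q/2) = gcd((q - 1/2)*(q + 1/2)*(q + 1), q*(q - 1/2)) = q - 1/2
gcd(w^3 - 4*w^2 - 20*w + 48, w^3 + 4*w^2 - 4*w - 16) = w^2 + 2*w - 8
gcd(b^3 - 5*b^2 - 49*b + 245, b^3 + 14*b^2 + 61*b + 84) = b + 7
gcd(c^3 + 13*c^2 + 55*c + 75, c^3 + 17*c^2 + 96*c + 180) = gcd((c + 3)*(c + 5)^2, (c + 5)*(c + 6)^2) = c + 5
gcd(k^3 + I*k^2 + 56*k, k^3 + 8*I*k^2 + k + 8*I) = k + 8*I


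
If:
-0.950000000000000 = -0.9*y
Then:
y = 1.06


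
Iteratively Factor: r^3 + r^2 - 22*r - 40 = (r + 4)*(r^2 - 3*r - 10) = (r - 5)*(r + 4)*(r + 2)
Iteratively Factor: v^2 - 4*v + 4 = (v - 2)*(v - 2)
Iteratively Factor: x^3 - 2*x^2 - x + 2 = (x - 2)*(x^2 - 1) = (x - 2)*(x + 1)*(x - 1)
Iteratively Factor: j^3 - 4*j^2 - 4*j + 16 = (j - 4)*(j^2 - 4) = (j - 4)*(j - 2)*(j + 2)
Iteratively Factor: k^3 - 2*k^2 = (k)*(k^2 - 2*k) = k^2*(k - 2)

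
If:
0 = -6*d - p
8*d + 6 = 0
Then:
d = -3/4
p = 9/2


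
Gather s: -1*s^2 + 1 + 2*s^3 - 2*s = 2*s^3 - s^2 - 2*s + 1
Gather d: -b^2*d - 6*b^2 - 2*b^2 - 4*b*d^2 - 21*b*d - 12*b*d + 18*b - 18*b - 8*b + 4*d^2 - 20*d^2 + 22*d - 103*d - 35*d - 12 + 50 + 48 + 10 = -8*b^2 - 8*b + d^2*(-4*b - 16) + d*(-b^2 - 33*b - 116) + 96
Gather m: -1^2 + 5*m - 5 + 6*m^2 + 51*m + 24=6*m^2 + 56*m + 18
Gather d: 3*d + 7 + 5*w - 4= 3*d + 5*w + 3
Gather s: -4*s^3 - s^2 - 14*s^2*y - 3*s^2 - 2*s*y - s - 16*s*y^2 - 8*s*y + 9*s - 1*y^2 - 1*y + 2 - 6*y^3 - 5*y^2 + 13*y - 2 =-4*s^3 + s^2*(-14*y - 4) + s*(-16*y^2 - 10*y + 8) - 6*y^3 - 6*y^2 + 12*y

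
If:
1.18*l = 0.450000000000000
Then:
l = 0.38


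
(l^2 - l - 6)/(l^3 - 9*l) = (l + 2)/(l*(l + 3))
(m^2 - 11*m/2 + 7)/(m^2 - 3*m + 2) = (m - 7/2)/(m - 1)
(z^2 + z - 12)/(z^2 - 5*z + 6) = (z + 4)/(z - 2)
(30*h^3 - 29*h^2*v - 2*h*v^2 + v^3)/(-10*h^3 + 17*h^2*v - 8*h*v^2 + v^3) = (-30*h^2 - h*v + v^2)/(10*h^2 - 7*h*v + v^2)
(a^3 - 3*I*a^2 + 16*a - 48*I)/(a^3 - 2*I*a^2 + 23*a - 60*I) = (a + 4*I)/(a + 5*I)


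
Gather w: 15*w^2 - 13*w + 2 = 15*w^2 - 13*w + 2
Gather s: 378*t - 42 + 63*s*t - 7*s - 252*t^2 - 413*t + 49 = s*(63*t - 7) - 252*t^2 - 35*t + 7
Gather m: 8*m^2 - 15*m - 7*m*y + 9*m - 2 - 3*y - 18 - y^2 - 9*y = 8*m^2 + m*(-7*y - 6) - y^2 - 12*y - 20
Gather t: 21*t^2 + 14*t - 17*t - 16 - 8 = 21*t^2 - 3*t - 24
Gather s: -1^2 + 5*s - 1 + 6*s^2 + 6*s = 6*s^2 + 11*s - 2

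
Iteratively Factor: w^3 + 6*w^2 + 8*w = (w + 4)*(w^2 + 2*w) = w*(w + 4)*(w + 2)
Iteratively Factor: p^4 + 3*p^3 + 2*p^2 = (p + 1)*(p^3 + 2*p^2) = p*(p + 1)*(p^2 + 2*p) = p^2*(p + 1)*(p + 2)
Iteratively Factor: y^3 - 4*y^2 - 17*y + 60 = (y - 3)*(y^2 - y - 20) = (y - 5)*(y - 3)*(y + 4)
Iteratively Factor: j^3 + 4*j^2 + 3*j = (j + 1)*(j^2 + 3*j) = (j + 1)*(j + 3)*(j)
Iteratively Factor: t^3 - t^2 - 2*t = (t + 1)*(t^2 - 2*t) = (t - 2)*(t + 1)*(t)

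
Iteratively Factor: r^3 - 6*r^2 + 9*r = (r - 3)*(r^2 - 3*r) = (r - 3)^2*(r)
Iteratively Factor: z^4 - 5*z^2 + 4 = (z - 1)*(z^3 + z^2 - 4*z - 4) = (z - 1)*(z + 1)*(z^2 - 4) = (z - 1)*(z + 1)*(z + 2)*(z - 2)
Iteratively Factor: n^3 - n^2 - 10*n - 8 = (n + 2)*(n^2 - 3*n - 4) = (n + 1)*(n + 2)*(n - 4)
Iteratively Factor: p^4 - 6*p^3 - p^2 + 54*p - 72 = (p + 3)*(p^3 - 9*p^2 + 26*p - 24) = (p - 2)*(p + 3)*(p^2 - 7*p + 12) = (p - 4)*(p - 2)*(p + 3)*(p - 3)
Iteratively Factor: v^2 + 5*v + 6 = (v + 2)*(v + 3)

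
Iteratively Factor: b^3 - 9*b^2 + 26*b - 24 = (b - 2)*(b^2 - 7*b + 12) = (b - 3)*(b - 2)*(b - 4)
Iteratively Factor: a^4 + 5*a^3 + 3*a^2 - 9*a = (a + 3)*(a^3 + 2*a^2 - 3*a) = (a + 3)^2*(a^2 - a) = a*(a + 3)^2*(a - 1)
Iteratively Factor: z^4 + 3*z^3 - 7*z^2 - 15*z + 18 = (z + 3)*(z^3 - 7*z + 6) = (z - 2)*(z + 3)*(z^2 + 2*z - 3) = (z - 2)*(z + 3)^2*(z - 1)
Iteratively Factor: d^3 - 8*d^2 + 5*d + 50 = (d - 5)*(d^2 - 3*d - 10) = (d - 5)^2*(d + 2)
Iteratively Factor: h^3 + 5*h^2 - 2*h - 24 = (h + 4)*(h^2 + h - 6) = (h - 2)*(h + 4)*(h + 3)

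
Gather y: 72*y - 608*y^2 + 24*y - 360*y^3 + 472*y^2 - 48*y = -360*y^3 - 136*y^2 + 48*y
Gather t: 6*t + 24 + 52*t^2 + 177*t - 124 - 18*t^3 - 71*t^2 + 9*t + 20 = -18*t^3 - 19*t^2 + 192*t - 80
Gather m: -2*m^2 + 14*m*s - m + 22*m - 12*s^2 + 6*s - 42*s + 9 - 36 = -2*m^2 + m*(14*s + 21) - 12*s^2 - 36*s - 27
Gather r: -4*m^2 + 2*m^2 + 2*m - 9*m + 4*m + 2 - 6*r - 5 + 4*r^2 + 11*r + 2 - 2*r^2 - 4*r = -2*m^2 - 3*m + 2*r^2 + r - 1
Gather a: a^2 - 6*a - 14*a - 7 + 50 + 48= a^2 - 20*a + 91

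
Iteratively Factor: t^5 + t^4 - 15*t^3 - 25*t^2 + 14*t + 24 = (t + 2)*(t^4 - t^3 - 13*t^2 + t + 12) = (t - 1)*(t + 2)*(t^3 - 13*t - 12) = (t - 4)*(t - 1)*(t + 2)*(t^2 + 4*t + 3) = (t - 4)*(t - 1)*(t + 1)*(t + 2)*(t + 3)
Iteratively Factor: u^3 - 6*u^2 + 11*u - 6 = (u - 3)*(u^2 - 3*u + 2) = (u - 3)*(u - 2)*(u - 1)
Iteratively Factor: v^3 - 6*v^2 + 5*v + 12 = (v + 1)*(v^2 - 7*v + 12) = (v - 3)*(v + 1)*(v - 4)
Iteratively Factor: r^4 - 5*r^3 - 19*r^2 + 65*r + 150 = (r - 5)*(r^3 - 19*r - 30) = (r - 5)*(r + 2)*(r^2 - 2*r - 15) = (r - 5)*(r + 2)*(r + 3)*(r - 5)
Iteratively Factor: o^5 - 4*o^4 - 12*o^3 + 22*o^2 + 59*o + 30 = (o + 1)*(o^4 - 5*o^3 - 7*o^2 + 29*o + 30) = (o + 1)*(o + 2)*(o^3 - 7*o^2 + 7*o + 15) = (o - 3)*(o + 1)*(o + 2)*(o^2 - 4*o - 5) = (o - 3)*(o + 1)^2*(o + 2)*(o - 5)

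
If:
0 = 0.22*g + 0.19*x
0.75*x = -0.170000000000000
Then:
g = 0.20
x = -0.23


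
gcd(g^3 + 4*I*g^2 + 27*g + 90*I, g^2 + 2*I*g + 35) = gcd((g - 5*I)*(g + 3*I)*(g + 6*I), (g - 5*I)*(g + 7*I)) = g - 5*I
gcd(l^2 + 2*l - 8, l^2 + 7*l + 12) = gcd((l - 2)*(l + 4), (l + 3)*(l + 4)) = l + 4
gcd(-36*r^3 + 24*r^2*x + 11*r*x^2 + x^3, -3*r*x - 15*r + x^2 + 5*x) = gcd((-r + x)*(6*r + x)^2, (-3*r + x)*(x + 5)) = 1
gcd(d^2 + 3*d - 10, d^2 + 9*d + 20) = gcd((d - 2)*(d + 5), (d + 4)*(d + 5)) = d + 5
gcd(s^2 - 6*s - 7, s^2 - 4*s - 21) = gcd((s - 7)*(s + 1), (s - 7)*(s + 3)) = s - 7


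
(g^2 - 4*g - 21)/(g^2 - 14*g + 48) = (g^2 - 4*g - 21)/(g^2 - 14*g + 48)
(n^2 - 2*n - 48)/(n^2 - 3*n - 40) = (n + 6)/(n + 5)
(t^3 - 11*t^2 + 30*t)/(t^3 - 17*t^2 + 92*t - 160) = t*(t - 6)/(t^2 - 12*t + 32)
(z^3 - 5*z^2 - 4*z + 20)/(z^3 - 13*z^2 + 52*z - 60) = (z + 2)/(z - 6)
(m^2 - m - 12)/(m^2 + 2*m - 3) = (m - 4)/(m - 1)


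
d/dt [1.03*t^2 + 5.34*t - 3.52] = 2.06*t + 5.34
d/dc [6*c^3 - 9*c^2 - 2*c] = 18*c^2 - 18*c - 2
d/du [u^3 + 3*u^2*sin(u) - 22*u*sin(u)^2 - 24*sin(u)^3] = 3*u^2*cos(u) + 3*u^2 + 6*u*sin(u) - 22*u*sin(2*u) - 72*sin(u)^2*cos(u) - 22*sin(u)^2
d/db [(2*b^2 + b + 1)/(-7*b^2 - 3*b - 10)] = (b^2 - 26*b - 7)/(49*b^4 + 42*b^3 + 149*b^2 + 60*b + 100)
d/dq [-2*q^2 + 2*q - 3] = 2 - 4*q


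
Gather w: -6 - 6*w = -6*w - 6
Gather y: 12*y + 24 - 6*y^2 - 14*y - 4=-6*y^2 - 2*y + 20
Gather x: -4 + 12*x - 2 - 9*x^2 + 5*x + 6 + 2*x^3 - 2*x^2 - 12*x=2*x^3 - 11*x^2 + 5*x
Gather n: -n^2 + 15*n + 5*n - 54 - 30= -n^2 + 20*n - 84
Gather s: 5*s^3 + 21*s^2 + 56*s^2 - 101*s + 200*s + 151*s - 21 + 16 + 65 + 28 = 5*s^3 + 77*s^2 + 250*s + 88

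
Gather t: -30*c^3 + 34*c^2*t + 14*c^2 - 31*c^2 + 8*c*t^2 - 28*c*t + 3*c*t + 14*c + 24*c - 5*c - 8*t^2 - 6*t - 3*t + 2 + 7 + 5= -30*c^3 - 17*c^2 + 33*c + t^2*(8*c - 8) + t*(34*c^2 - 25*c - 9) + 14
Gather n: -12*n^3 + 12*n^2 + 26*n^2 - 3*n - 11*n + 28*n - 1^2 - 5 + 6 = -12*n^3 + 38*n^2 + 14*n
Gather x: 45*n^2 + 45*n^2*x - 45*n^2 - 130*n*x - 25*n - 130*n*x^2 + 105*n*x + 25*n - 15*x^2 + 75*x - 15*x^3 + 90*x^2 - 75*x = -15*x^3 + x^2*(75 - 130*n) + x*(45*n^2 - 25*n)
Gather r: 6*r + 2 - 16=6*r - 14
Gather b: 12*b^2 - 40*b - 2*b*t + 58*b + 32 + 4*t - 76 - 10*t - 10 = 12*b^2 + b*(18 - 2*t) - 6*t - 54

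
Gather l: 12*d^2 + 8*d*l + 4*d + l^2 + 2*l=12*d^2 + 4*d + l^2 + l*(8*d + 2)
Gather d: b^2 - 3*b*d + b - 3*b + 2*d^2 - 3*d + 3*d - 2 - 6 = b^2 - 3*b*d - 2*b + 2*d^2 - 8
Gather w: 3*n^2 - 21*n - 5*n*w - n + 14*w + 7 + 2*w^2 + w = 3*n^2 - 22*n + 2*w^2 + w*(15 - 5*n) + 7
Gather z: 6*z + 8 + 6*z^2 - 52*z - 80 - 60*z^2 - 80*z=-54*z^2 - 126*z - 72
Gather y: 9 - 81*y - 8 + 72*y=1 - 9*y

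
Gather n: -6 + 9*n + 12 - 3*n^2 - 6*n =-3*n^2 + 3*n + 6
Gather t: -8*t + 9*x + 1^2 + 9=-8*t + 9*x + 10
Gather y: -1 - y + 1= -y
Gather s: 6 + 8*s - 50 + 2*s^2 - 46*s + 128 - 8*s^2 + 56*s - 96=-6*s^2 + 18*s - 12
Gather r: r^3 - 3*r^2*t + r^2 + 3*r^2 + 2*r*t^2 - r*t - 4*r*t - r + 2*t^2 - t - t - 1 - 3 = r^3 + r^2*(4 - 3*t) + r*(2*t^2 - 5*t - 1) + 2*t^2 - 2*t - 4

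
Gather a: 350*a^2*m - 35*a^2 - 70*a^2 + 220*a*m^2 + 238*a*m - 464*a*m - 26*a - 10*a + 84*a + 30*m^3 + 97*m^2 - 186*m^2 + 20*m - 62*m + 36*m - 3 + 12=a^2*(350*m - 105) + a*(220*m^2 - 226*m + 48) + 30*m^3 - 89*m^2 - 6*m + 9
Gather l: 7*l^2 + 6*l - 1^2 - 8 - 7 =7*l^2 + 6*l - 16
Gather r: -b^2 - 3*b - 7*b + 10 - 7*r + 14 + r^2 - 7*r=-b^2 - 10*b + r^2 - 14*r + 24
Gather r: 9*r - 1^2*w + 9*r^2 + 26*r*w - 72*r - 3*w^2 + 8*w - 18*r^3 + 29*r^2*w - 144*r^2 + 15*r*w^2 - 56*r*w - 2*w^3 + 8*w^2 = -18*r^3 + r^2*(29*w - 135) + r*(15*w^2 - 30*w - 63) - 2*w^3 + 5*w^2 + 7*w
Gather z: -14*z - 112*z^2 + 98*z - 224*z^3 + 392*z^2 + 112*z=-224*z^3 + 280*z^2 + 196*z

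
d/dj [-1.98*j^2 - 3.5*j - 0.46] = -3.96*j - 3.5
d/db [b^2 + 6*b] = 2*b + 6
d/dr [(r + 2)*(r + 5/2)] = 2*r + 9/2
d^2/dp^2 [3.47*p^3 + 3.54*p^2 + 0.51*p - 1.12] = 20.82*p + 7.08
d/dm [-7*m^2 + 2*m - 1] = 2 - 14*m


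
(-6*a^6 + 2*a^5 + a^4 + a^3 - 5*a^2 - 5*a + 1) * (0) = 0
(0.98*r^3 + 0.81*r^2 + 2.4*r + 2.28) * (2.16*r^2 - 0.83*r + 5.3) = 2.1168*r^5 + 0.9362*r^4 + 9.7057*r^3 + 7.2258*r^2 + 10.8276*r + 12.084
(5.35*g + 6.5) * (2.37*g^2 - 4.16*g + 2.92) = 12.6795*g^3 - 6.851*g^2 - 11.418*g + 18.98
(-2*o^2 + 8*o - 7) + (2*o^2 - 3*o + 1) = 5*o - 6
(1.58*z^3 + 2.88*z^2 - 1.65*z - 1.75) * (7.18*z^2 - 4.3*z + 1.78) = 11.3444*z^5 + 13.8844*z^4 - 21.4186*z^3 - 0.343599999999999*z^2 + 4.588*z - 3.115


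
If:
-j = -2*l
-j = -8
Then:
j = 8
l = 4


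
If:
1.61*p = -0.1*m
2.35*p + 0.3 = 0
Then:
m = 2.06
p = -0.13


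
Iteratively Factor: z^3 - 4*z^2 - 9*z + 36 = (z + 3)*(z^2 - 7*z + 12) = (z - 3)*(z + 3)*(z - 4)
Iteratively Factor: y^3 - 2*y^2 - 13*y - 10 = (y + 1)*(y^2 - 3*y - 10) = (y - 5)*(y + 1)*(y + 2)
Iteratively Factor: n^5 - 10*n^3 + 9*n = (n)*(n^4 - 10*n^2 + 9) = n*(n + 3)*(n^3 - 3*n^2 - n + 3) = n*(n + 1)*(n + 3)*(n^2 - 4*n + 3) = n*(n - 1)*(n + 1)*(n + 3)*(n - 3)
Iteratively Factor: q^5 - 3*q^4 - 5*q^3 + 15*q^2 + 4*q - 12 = (q + 2)*(q^4 - 5*q^3 + 5*q^2 + 5*q - 6) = (q - 1)*(q + 2)*(q^3 - 4*q^2 + q + 6) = (q - 1)*(q + 1)*(q + 2)*(q^2 - 5*q + 6) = (q - 3)*(q - 1)*(q + 1)*(q + 2)*(q - 2)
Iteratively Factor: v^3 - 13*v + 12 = (v - 1)*(v^2 + v - 12) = (v - 1)*(v + 4)*(v - 3)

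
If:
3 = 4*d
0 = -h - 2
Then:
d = 3/4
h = -2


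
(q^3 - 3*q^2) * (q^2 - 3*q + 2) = q^5 - 6*q^4 + 11*q^3 - 6*q^2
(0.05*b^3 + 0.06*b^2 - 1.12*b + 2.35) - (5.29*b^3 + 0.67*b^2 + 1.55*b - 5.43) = -5.24*b^3 - 0.61*b^2 - 2.67*b + 7.78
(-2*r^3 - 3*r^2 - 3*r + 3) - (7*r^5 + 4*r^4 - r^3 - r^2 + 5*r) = -7*r^5 - 4*r^4 - r^3 - 2*r^2 - 8*r + 3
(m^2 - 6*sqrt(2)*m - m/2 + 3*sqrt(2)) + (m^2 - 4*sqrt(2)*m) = 2*m^2 - 10*sqrt(2)*m - m/2 + 3*sqrt(2)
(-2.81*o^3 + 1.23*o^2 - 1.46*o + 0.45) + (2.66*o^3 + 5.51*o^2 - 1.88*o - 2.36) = -0.15*o^3 + 6.74*o^2 - 3.34*o - 1.91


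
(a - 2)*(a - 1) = a^2 - 3*a + 2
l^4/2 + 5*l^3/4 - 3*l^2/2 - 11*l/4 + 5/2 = (l/2 + 1)*(l - 1)^2*(l + 5/2)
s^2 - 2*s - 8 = (s - 4)*(s + 2)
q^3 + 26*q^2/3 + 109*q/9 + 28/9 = (q + 1/3)*(q + 4/3)*(q + 7)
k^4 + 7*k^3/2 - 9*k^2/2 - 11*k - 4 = (k - 2)*(k + 1/2)*(k + 1)*(k + 4)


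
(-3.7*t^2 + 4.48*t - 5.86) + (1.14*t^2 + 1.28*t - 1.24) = -2.56*t^2 + 5.76*t - 7.1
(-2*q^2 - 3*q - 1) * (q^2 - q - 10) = -2*q^4 - q^3 + 22*q^2 + 31*q + 10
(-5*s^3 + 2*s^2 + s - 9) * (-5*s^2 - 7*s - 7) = 25*s^5 + 25*s^4 + 16*s^3 + 24*s^2 + 56*s + 63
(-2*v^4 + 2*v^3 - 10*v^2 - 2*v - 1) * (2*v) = -4*v^5 + 4*v^4 - 20*v^3 - 4*v^2 - 2*v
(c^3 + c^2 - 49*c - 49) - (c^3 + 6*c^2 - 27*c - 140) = -5*c^2 - 22*c + 91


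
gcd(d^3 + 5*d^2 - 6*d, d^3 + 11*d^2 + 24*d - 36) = d^2 + 5*d - 6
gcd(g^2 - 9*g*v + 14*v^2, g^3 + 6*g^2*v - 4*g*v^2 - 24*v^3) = -g + 2*v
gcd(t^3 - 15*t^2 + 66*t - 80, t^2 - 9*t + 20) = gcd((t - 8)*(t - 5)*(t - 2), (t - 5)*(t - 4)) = t - 5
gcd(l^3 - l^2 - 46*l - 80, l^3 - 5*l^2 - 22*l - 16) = l^2 - 6*l - 16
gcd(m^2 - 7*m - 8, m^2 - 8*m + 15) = 1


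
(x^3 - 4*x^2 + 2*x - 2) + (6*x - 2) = x^3 - 4*x^2 + 8*x - 4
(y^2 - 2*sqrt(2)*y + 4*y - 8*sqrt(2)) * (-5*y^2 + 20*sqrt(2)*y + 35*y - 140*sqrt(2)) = -5*y^4 + 15*y^3 + 30*sqrt(2)*y^3 - 90*sqrt(2)*y^2 + 60*y^2 - 840*sqrt(2)*y + 240*y + 2240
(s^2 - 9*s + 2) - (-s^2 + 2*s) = 2*s^2 - 11*s + 2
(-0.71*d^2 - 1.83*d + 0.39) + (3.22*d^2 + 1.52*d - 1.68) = 2.51*d^2 - 0.31*d - 1.29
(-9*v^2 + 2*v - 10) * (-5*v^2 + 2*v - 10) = 45*v^4 - 28*v^3 + 144*v^2 - 40*v + 100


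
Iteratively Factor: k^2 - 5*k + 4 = (k - 1)*(k - 4)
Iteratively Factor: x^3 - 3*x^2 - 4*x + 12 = (x + 2)*(x^2 - 5*x + 6) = (x - 2)*(x + 2)*(x - 3)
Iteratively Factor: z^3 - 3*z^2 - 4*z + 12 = (z - 3)*(z^2 - 4) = (z - 3)*(z + 2)*(z - 2)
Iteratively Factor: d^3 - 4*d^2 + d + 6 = (d + 1)*(d^2 - 5*d + 6) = (d - 2)*(d + 1)*(d - 3)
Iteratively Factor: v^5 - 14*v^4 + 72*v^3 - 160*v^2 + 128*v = (v - 4)*(v^4 - 10*v^3 + 32*v^2 - 32*v) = (v - 4)^2*(v^3 - 6*v^2 + 8*v) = (v - 4)^3*(v^2 - 2*v) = v*(v - 4)^3*(v - 2)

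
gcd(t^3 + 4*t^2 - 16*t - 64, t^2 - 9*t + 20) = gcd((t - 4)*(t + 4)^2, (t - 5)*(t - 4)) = t - 4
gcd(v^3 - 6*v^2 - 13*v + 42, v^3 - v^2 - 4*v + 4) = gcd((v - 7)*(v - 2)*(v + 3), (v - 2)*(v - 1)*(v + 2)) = v - 2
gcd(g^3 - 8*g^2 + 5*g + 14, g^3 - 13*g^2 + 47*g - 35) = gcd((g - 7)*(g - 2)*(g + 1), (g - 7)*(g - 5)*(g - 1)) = g - 7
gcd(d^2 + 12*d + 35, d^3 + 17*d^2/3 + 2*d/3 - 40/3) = d + 5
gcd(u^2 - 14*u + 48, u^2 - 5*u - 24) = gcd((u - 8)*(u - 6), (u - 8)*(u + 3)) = u - 8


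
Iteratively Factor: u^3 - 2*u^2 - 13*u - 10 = (u - 5)*(u^2 + 3*u + 2) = (u - 5)*(u + 1)*(u + 2)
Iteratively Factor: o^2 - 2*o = (o)*(o - 2)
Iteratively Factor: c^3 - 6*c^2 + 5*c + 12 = (c + 1)*(c^2 - 7*c + 12) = (c - 4)*(c + 1)*(c - 3)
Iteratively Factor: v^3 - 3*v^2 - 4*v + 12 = (v - 2)*(v^2 - v - 6) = (v - 2)*(v + 2)*(v - 3)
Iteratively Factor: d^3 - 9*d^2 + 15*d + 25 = (d - 5)*(d^2 - 4*d - 5) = (d - 5)^2*(d + 1)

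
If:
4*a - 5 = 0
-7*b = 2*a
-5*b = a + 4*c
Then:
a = 5/4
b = -5/14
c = 15/112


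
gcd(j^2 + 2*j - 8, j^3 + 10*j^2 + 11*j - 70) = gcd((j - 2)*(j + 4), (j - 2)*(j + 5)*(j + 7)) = j - 2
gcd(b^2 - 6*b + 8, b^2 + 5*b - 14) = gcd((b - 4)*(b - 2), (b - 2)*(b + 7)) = b - 2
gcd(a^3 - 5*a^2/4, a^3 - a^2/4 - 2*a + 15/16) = a - 5/4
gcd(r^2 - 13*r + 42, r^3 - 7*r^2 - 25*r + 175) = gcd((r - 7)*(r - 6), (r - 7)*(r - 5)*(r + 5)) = r - 7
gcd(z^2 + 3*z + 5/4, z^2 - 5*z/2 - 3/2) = z + 1/2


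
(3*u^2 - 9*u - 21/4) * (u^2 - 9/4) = 3*u^4 - 9*u^3 - 12*u^2 + 81*u/4 + 189/16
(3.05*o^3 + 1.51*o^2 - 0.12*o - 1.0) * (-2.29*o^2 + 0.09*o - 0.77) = -6.9845*o^5 - 3.1834*o^4 - 1.9378*o^3 + 1.1165*o^2 + 0.0024*o + 0.77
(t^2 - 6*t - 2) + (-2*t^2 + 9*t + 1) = -t^2 + 3*t - 1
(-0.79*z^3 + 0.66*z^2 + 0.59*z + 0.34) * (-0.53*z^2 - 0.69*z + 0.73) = 0.4187*z^5 + 0.1953*z^4 - 1.3448*z^3 - 0.1055*z^2 + 0.1961*z + 0.2482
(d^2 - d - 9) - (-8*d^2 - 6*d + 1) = 9*d^2 + 5*d - 10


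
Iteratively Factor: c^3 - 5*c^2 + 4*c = (c - 4)*(c^2 - c) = (c - 4)*(c - 1)*(c)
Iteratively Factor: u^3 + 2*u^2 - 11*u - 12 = (u + 1)*(u^2 + u - 12) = (u + 1)*(u + 4)*(u - 3)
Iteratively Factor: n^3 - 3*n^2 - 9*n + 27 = (n - 3)*(n^2 - 9) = (n - 3)^2*(n + 3)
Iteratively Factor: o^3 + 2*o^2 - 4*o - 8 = (o + 2)*(o^2 - 4) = (o + 2)^2*(o - 2)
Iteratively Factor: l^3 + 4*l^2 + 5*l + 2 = (l + 1)*(l^2 + 3*l + 2) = (l + 1)^2*(l + 2)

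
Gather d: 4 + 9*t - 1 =9*t + 3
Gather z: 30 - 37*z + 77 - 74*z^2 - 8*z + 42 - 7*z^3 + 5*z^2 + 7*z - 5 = -7*z^3 - 69*z^2 - 38*z + 144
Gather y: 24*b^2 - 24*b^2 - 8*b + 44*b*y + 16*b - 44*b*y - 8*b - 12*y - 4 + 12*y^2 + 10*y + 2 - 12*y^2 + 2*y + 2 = 0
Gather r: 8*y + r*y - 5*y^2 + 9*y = r*y - 5*y^2 + 17*y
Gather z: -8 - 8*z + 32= 24 - 8*z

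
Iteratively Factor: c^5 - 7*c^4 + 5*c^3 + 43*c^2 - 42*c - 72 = (c + 1)*(c^4 - 8*c^3 + 13*c^2 + 30*c - 72) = (c + 1)*(c + 2)*(c^3 - 10*c^2 + 33*c - 36) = (c - 3)*(c + 1)*(c + 2)*(c^2 - 7*c + 12) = (c - 3)^2*(c + 1)*(c + 2)*(c - 4)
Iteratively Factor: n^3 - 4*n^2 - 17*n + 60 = (n - 5)*(n^2 + n - 12) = (n - 5)*(n + 4)*(n - 3)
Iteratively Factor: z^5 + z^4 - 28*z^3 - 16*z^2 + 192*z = (z)*(z^4 + z^3 - 28*z^2 - 16*z + 192) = z*(z - 4)*(z^3 + 5*z^2 - 8*z - 48) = z*(z - 4)*(z - 3)*(z^2 + 8*z + 16) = z*(z - 4)*(z - 3)*(z + 4)*(z + 4)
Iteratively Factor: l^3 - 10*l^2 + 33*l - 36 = (l - 3)*(l^2 - 7*l + 12) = (l - 4)*(l - 3)*(l - 3)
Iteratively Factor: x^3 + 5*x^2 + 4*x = (x + 1)*(x^2 + 4*x) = x*(x + 1)*(x + 4)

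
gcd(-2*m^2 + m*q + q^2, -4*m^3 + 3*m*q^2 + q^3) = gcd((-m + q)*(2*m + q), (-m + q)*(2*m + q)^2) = -2*m^2 + m*q + q^2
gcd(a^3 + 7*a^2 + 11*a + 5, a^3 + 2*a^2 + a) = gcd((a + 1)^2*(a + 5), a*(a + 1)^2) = a^2 + 2*a + 1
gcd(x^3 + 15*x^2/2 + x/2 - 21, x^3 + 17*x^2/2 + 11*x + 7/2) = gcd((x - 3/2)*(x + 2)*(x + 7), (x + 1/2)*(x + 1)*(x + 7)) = x + 7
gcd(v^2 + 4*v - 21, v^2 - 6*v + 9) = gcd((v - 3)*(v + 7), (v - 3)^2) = v - 3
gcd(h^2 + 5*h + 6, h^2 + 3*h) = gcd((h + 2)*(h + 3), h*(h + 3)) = h + 3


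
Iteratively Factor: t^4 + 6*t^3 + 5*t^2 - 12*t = (t)*(t^3 + 6*t^2 + 5*t - 12) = t*(t - 1)*(t^2 + 7*t + 12) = t*(t - 1)*(t + 4)*(t + 3)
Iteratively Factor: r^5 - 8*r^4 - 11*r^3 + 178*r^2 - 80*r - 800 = (r - 4)*(r^4 - 4*r^3 - 27*r^2 + 70*r + 200) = (r - 5)*(r - 4)*(r^3 + r^2 - 22*r - 40) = (r - 5)*(r - 4)*(r + 2)*(r^2 - r - 20) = (r - 5)^2*(r - 4)*(r + 2)*(r + 4)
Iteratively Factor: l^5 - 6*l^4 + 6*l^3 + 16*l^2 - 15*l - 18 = (l - 2)*(l^4 - 4*l^3 - 2*l^2 + 12*l + 9) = (l - 2)*(l + 1)*(l^3 - 5*l^2 + 3*l + 9) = (l - 2)*(l + 1)^2*(l^2 - 6*l + 9) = (l - 3)*(l - 2)*(l + 1)^2*(l - 3)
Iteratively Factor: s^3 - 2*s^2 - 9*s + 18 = (s - 2)*(s^2 - 9) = (s - 3)*(s - 2)*(s + 3)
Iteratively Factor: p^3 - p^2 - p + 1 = (p - 1)*(p^2 - 1) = (p - 1)^2*(p + 1)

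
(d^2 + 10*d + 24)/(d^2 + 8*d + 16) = (d + 6)/(d + 4)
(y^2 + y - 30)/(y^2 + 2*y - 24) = (y - 5)/(y - 4)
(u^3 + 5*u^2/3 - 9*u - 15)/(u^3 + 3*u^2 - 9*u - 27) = (u + 5/3)/(u + 3)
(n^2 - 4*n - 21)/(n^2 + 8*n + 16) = (n^2 - 4*n - 21)/(n^2 + 8*n + 16)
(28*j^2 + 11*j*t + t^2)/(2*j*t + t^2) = (28*j^2 + 11*j*t + t^2)/(t*(2*j + t))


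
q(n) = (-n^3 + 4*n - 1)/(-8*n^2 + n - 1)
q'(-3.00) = 0.18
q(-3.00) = -0.18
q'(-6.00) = 0.14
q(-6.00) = -0.65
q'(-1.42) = 0.37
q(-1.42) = 0.21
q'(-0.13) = -0.20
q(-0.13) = 1.20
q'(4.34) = 0.15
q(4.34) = 0.44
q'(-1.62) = 0.32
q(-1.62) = 0.14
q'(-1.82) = 0.28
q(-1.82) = 0.08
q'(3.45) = 0.16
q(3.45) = 0.30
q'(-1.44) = 0.37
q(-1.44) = 0.20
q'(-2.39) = 0.22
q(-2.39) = -0.06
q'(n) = (4 - 3*n^2)/(-8*n^2 + n - 1) + (16*n - 1)*(-n^3 + 4*n - 1)/(-8*n^2 + n - 1)^2 = (-(16*n - 1)*(n^3 - 4*n + 1) + (3*n^2 - 4)*(8*n^2 - n + 1))/(8*n^2 - n + 1)^2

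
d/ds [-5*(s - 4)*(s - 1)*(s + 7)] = -15*s^2 - 20*s + 155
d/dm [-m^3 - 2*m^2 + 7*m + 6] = -3*m^2 - 4*m + 7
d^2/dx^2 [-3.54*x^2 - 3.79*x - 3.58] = -7.08000000000000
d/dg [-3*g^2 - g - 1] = -6*g - 1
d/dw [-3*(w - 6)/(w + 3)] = -27/(w + 3)^2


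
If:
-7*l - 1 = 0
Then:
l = -1/7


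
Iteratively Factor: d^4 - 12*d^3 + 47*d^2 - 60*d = (d - 5)*(d^3 - 7*d^2 + 12*d) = (d - 5)*(d - 4)*(d^2 - 3*d) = d*(d - 5)*(d - 4)*(d - 3)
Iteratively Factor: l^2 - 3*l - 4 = (l - 4)*(l + 1)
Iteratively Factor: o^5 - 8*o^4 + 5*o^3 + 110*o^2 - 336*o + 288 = (o + 4)*(o^4 - 12*o^3 + 53*o^2 - 102*o + 72) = (o - 4)*(o + 4)*(o^3 - 8*o^2 + 21*o - 18) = (o - 4)*(o - 2)*(o + 4)*(o^2 - 6*o + 9) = (o - 4)*(o - 3)*(o - 2)*(o + 4)*(o - 3)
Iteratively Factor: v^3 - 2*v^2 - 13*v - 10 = (v + 1)*(v^2 - 3*v - 10) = (v - 5)*(v + 1)*(v + 2)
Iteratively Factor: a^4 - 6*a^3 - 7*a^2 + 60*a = (a + 3)*(a^3 - 9*a^2 + 20*a) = a*(a + 3)*(a^2 - 9*a + 20) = a*(a - 5)*(a + 3)*(a - 4)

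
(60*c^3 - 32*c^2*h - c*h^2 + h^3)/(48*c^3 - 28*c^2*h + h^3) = (5*c - h)/(4*c - h)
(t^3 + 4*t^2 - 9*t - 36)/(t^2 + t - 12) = t + 3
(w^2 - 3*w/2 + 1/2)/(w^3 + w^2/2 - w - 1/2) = (2*w - 1)/(2*w^2 + 3*w + 1)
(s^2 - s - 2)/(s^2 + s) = (s - 2)/s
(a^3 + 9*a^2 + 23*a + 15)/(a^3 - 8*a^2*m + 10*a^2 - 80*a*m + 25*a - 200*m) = (a^2 + 4*a + 3)/(a^2 - 8*a*m + 5*a - 40*m)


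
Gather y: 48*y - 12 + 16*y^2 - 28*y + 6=16*y^2 + 20*y - 6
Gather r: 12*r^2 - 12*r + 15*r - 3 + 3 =12*r^2 + 3*r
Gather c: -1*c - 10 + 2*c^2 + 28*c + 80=2*c^2 + 27*c + 70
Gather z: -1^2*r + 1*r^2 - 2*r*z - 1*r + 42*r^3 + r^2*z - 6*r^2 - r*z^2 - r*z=42*r^3 - 5*r^2 - r*z^2 - 2*r + z*(r^2 - 3*r)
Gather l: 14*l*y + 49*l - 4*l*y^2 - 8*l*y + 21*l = l*(-4*y^2 + 6*y + 70)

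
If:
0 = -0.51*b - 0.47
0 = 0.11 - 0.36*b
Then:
No Solution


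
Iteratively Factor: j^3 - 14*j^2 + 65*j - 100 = (j - 4)*(j^2 - 10*j + 25) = (j - 5)*(j - 4)*(j - 5)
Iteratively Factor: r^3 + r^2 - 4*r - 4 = (r + 1)*(r^2 - 4) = (r + 1)*(r + 2)*(r - 2)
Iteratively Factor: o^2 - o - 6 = (o + 2)*(o - 3)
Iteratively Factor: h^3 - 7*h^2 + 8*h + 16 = (h - 4)*(h^2 - 3*h - 4) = (h - 4)^2*(h + 1)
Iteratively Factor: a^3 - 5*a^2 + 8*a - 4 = (a - 1)*(a^2 - 4*a + 4) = (a - 2)*(a - 1)*(a - 2)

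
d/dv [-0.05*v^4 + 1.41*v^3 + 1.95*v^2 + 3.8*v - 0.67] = -0.2*v^3 + 4.23*v^2 + 3.9*v + 3.8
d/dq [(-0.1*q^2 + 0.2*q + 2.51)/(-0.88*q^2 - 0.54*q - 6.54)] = (0.23*q^2 + 5.7256*q + 0.0473999999999999)/(0.7744*q^4 + 0.9504*q^3 + 11.802*q^2 + 7.0632*q + 42.7716)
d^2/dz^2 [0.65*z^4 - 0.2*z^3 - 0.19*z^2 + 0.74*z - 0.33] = 7.8*z^2 - 1.2*z - 0.38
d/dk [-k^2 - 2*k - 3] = -2*k - 2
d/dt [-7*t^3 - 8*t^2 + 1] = t*(-21*t - 16)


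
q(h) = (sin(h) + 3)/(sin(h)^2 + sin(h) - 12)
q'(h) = (-2*sin(h)*cos(h) - cos(h))*(sin(h) + 3)/(sin(h)^2 + sin(h) - 12)^2 + cos(h)/(sin(h)^2 + sin(h) - 12) = (-6*sin(h) + cos(h)^2 - 16)*cos(h)/(sin(h)^2 + sin(h) - 12)^2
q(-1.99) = -0.17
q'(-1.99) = 0.03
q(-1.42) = -0.17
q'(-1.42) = -0.01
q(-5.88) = -0.30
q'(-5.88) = -0.12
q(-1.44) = -0.17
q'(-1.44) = -0.01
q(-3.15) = -0.25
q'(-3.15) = 0.10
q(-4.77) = -0.40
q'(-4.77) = -0.01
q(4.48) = -0.17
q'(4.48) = 0.02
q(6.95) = -0.33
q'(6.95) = -0.12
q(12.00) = -0.20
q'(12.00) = -0.07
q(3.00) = -0.27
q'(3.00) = 0.11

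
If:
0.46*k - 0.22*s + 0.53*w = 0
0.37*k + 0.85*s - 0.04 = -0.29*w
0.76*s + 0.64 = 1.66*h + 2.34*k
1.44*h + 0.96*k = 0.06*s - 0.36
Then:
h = -0.80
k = 0.82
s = -0.06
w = -0.74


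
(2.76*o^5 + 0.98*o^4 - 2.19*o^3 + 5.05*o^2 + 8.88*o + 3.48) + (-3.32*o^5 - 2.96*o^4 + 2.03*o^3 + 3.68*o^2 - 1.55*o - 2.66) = -0.56*o^5 - 1.98*o^4 - 0.16*o^3 + 8.73*o^2 + 7.33*o + 0.82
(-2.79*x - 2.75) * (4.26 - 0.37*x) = 1.0323*x^2 - 10.8679*x - 11.715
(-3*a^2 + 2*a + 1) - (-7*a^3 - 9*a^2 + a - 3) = 7*a^3 + 6*a^2 + a + 4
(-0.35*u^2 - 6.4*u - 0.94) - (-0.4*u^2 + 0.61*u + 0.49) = 0.05*u^2 - 7.01*u - 1.43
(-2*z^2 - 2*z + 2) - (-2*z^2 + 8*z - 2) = 4 - 10*z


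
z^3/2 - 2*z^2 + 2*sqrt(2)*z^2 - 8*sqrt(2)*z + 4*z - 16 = (z/2 + sqrt(2))*(z - 4)*(z + 2*sqrt(2))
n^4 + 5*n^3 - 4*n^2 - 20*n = n*(n - 2)*(n + 2)*(n + 5)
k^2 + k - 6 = (k - 2)*(k + 3)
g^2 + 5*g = g*(g + 5)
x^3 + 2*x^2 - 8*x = x*(x - 2)*(x + 4)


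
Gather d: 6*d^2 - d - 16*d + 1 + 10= 6*d^2 - 17*d + 11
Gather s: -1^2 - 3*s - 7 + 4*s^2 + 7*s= 4*s^2 + 4*s - 8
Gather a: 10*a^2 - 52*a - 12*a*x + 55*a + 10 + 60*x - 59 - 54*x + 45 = 10*a^2 + a*(3 - 12*x) + 6*x - 4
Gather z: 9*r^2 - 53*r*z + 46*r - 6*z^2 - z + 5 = 9*r^2 + 46*r - 6*z^2 + z*(-53*r - 1) + 5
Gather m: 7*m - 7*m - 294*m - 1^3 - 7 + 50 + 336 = 378 - 294*m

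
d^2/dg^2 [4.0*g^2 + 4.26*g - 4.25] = 8.00000000000000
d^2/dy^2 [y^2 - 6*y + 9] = 2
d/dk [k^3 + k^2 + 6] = k*(3*k + 2)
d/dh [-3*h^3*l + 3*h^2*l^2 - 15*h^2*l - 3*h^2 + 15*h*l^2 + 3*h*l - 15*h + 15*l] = -9*h^2*l + 6*h*l^2 - 30*h*l - 6*h + 15*l^2 + 3*l - 15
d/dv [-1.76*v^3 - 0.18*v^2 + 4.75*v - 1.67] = -5.28*v^2 - 0.36*v + 4.75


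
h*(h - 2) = h^2 - 2*h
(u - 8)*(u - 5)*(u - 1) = u^3 - 14*u^2 + 53*u - 40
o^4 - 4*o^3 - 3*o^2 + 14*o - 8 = (o - 4)*(o - 1)^2*(o + 2)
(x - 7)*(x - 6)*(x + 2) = x^3 - 11*x^2 + 16*x + 84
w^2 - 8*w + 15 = (w - 5)*(w - 3)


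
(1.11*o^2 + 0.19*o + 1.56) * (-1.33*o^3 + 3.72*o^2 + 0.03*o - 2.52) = -1.4763*o^5 + 3.8765*o^4 - 1.3347*o^3 + 3.0117*o^2 - 0.432*o - 3.9312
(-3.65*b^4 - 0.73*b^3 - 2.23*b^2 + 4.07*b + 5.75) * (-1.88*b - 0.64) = 6.862*b^5 + 3.7084*b^4 + 4.6596*b^3 - 6.2244*b^2 - 13.4148*b - 3.68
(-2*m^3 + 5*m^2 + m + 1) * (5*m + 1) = -10*m^4 + 23*m^3 + 10*m^2 + 6*m + 1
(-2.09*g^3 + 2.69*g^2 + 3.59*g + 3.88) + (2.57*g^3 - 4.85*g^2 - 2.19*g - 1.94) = 0.48*g^3 - 2.16*g^2 + 1.4*g + 1.94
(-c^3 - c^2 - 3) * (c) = -c^4 - c^3 - 3*c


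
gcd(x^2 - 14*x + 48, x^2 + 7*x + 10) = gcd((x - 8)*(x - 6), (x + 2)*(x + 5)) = 1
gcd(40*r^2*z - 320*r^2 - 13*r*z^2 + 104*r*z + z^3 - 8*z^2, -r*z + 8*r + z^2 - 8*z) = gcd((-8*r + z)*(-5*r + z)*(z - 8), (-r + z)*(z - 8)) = z - 8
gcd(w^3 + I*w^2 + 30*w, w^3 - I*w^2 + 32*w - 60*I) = w^2 + I*w + 30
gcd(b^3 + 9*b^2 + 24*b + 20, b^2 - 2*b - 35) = b + 5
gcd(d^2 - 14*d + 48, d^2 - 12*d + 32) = d - 8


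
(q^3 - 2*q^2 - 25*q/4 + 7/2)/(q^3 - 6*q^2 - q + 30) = (q^2 - 4*q + 7/4)/(q^2 - 8*q + 15)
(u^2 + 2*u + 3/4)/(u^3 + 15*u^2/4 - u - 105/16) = 4*(2*u + 1)/(8*u^2 + 18*u - 35)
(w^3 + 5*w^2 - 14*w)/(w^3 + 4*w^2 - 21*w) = (w - 2)/(w - 3)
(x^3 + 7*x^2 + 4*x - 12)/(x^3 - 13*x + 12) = (x^2 + 8*x + 12)/(x^2 + x - 12)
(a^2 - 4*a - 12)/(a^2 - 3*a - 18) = (a + 2)/(a + 3)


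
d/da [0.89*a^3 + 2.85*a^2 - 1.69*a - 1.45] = 2.67*a^2 + 5.7*a - 1.69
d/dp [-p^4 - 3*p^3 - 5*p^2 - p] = -4*p^3 - 9*p^2 - 10*p - 1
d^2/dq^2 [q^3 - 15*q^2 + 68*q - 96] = 6*q - 30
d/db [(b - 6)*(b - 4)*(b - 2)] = 3*b^2 - 24*b + 44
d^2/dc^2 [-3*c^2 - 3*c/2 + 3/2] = -6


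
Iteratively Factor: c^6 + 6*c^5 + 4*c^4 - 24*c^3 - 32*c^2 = (c + 2)*(c^5 + 4*c^4 - 4*c^3 - 16*c^2) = c*(c + 2)*(c^4 + 4*c^3 - 4*c^2 - 16*c) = c^2*(c + 2)*(c^3 + 4*c^2 - 4*c - 16) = c^2*(c + 2)^2*(c^2 + 2*c - 8) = c^2*(c - 2)*(c + 2)^2*(c + 4)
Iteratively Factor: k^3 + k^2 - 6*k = (k - 2)*(k^2 + 3*k) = k*(k - 2)*(k + 3)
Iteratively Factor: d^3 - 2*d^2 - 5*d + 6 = (d - 3)*(d^2 + d - 2) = (d - 3)*(d + 2)*(d - 1)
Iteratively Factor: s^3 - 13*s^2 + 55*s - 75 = (s - 3)*(s^2 - 10*s + 25) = (s - 5)*(s - 3)*(s - 5)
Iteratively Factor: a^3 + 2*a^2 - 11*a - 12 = (a - 3)*(a^2 + 5*a + 4) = (a - 3)*(a + 4)*(a + 1)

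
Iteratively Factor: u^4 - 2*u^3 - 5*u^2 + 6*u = (u)*(u^3 - 2*u^2 - 5*u + 6) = u*(u - 1)*(u^2 - u - 6) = u*(u - 3)*(u - 1)*(u + 2)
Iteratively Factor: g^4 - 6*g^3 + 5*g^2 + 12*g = (g)*(g^3 - 6*g^2 + 5*g + 12) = g*(g + 1)*(g^2 - 7*g + 12) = g*(g - 3)*(g + 1)*(g - 4)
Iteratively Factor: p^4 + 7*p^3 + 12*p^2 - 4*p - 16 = (p + 2)*(p^3 + 5*p^2 + 2*p - 8) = (p + 2)^2*(p^2 + 3*p - 4) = (p + 2)^2*(p + 4)*(p - 1)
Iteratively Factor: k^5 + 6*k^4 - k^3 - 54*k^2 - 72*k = (k)*(k^4 + 6*k^3 - k^2 - 54*k - 72) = k*(k + 3)*(k^3 + 3*k^2 - 10*k - 24) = k*(k + 2)*(k + 3)*(k^2 + k - 12) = k*(k - 3)*(k + 2)*(k + 3)*(k + 4)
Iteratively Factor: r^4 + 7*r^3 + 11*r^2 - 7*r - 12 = (r + 1)*(r^3 + 6*r^2 + 5*r - 12) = (r - 1)*(r + 1)*(r^2 + 7*r + 12) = (r - 1)*(r + 1)*(r + 3)*(r + 4)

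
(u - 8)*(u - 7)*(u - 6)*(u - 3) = u^4 - 24*u^3 + 209*u^2 - 774*u + 1008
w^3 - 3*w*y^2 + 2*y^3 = (w - y)^2*(w + 2*y)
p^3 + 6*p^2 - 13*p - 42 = (p - 3)*(p + 2)*(p + 7)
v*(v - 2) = v^2 - 2*v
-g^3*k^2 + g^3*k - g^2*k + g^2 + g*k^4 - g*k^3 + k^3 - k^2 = (-g + k)*(g + k)*(k - 1)*(g*k + 1)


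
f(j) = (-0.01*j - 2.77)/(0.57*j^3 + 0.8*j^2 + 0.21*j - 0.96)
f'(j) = (-0.01*j - 2.77)*(-1.71*j^2 - 1.6*j - 0.21)/(0.57*j^3 + 0.8*j^2 + 0.21*j - 0.96)^2 - 0.01/(0.57*j^3 + 0.8*j^2 + 0.21*j - 0.96) = (0.0114*j^3 + 4.7447*j^2 + 4.432*j + 0.5913)/(0.3249*j^6 + 0.912*j^5 + 0.8794*j^4 - 0.7584*j^3 - 1.4919*j^2 - 0.4032*j + 0.9216)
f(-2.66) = 0.42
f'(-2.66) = 0.51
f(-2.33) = 0.64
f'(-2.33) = 0.85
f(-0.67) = 3.03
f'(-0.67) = -0.30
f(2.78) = -0.15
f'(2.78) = 0.15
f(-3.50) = 0.17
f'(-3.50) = 0.16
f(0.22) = 3.19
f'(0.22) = 2.38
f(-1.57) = 1.81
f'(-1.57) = 2.28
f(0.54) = 5.30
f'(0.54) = 15.94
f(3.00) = -0.13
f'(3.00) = 0.11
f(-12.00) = 0.00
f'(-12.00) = 0.00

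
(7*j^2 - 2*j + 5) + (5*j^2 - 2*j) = 12*j^2 - 4*j + 5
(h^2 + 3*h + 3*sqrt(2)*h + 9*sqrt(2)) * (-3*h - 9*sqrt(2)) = -3*h^3 - 18*sqrt(2)*h^2 - 9*h^2 - 54*sqrt(2)*h - 54*h - 162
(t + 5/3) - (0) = t + 5/3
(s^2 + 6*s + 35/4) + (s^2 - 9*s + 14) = 2*s^2 - 3*s + 91/4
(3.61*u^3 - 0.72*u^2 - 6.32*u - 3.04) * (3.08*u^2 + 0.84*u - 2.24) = 11.1188*u^5 + 0.8148*u^4 - 28.1568*u^3 - 13.0592*u^2 + 11.6032*u + 6.8096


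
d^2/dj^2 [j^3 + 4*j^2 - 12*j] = 6*j + 8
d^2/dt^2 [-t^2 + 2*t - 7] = -2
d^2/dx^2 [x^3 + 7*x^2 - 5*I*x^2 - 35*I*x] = 6*x + 14 - 10*I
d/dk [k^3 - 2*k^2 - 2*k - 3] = 3*k^2 - 4*k - 2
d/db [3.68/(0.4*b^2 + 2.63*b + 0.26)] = (-2.944*b - 9.6784)/(0.4*b^2 + 2.63*b + 0.26)^2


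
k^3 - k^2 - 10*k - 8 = (k - 4)*(k + 1)*(k + 2)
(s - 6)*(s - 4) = s^2 - 10*s + 24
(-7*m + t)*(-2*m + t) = 14*m^2 - 9*m*t + t^2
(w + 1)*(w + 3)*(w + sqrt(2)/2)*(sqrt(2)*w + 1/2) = sqrt(2)*w^4 + 3*w^3/2 + 4*sqrt(2)*w^3 + 13*sqrt(2)*w^2/4 + 6*w^2 + sqrt(2)*w + 9*w/2 + 3*sqrt(2)/4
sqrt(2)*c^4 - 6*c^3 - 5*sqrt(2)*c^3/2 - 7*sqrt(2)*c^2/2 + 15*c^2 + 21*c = c*(c - 7/2)*(c - 3*sqrt(2))*(sqrt(2)*c + sqrt(2))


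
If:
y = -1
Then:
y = -1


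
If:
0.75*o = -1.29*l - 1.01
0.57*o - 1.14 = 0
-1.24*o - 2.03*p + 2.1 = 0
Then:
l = -1.95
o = 2.00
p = -0.19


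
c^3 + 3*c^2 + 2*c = c*(c + 1)*(c + 2)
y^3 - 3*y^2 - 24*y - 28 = (y - 7)*(y + 2)^2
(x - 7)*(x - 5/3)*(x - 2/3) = x^3 - 28*x^2/3 + 157*x/9 - 70/9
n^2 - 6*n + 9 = (n - 3)^2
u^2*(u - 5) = u^3 - 5*u^2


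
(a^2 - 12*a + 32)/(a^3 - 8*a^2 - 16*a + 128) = 1/(a + 4)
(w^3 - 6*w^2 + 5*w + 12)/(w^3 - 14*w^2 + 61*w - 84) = (w + 1)/(w - 7)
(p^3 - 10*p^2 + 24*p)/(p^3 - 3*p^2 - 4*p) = (p - 6)/(p + 1)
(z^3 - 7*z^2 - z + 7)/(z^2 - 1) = z - 7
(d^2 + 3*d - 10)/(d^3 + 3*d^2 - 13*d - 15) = (d - 2)/(d^2 - 2*d - 3)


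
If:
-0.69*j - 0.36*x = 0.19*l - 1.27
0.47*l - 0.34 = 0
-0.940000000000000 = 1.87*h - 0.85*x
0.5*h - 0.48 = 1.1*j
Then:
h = 0.94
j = -0.01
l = 0.72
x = 3.17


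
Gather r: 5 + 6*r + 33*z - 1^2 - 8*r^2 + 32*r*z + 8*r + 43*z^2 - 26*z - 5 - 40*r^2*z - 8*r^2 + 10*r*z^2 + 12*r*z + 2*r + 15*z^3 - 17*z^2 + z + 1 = r^2*(-40*z - 16) + r*(10*z^2 + 44*z + 16) + 15*z^3 + 26*z^2 + 8*z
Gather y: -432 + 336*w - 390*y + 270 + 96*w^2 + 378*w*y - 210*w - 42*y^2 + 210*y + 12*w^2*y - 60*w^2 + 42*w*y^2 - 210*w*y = 36*w^2 + 126*w + y^2*(42*w - 42) + y*(12*w^2 + 168*w - 180) - 162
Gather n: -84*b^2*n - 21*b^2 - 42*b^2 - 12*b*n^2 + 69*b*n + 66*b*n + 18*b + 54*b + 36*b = -63*b^2 - 12*b*n^2 + 108*b + n*(-84*b^2 + 135*b)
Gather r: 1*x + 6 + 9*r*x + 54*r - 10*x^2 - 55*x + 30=r*(9*x + 54) - 10*x^2 - 54*x + 36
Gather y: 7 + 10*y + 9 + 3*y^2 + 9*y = 3*y^2 + 19*y + 16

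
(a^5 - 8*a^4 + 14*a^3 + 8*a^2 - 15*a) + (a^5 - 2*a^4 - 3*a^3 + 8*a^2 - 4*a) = 2*a^5 - 10*a^4 + 11*a^3 + 16*a^2 - 19*a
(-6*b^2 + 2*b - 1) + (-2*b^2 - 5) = -8*b^2 + 2*b - 6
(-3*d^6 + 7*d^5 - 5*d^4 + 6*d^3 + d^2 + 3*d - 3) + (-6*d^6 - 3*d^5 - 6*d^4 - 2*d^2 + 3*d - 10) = -9*d^6 + 4*d^5 - 11*d^4 + 6*d^3 - d^2 + 6*d - 13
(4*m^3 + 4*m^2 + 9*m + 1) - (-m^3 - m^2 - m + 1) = 5*m^3 + 5*m^2 + 10*m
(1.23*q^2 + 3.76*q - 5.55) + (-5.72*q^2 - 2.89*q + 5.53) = -4.49*q^2 + 0.87*q - 0.0199999999999996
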